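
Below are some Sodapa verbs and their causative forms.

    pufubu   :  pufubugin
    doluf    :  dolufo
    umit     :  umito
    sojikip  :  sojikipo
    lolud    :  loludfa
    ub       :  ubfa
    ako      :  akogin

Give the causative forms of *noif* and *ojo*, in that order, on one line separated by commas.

The alternation tracks the final sound of the stem — -o when the stem ends in a voiceless consonant (*doluf*, *umit*, *sojikip*); -fa when the stem ends in a voiced consonant (*lolud*, *ub*); -gin when the stem ends in a vowel (*pufubu*, *ako*).
*noif* — final sound /f/ (a voiceless consonant) → -o → *noifo*.
*ojo*: final sound = /o/, a vowel → -gin → *ojogin*.

noifo, ojogin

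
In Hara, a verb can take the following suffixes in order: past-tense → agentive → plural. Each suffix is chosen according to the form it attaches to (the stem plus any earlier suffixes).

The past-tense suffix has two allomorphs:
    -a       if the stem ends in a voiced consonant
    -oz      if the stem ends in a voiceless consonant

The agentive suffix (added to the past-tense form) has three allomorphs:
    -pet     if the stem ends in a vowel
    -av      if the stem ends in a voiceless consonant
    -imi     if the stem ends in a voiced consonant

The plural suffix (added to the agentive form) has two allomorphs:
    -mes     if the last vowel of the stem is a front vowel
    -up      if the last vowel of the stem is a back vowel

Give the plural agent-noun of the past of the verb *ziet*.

*ziet* — final consonant /t/ (voiceless) → -oz → *zietoz*.
Since the final sound of the past-tense form *zietoz* is /z/ (a voiced consonant), it takes -imi, giving *zietozimi*.
The agentive form *zietozimi* — last vowel /i/ (a front vowel) → -mes → *zietozimimes*.

zietozimimes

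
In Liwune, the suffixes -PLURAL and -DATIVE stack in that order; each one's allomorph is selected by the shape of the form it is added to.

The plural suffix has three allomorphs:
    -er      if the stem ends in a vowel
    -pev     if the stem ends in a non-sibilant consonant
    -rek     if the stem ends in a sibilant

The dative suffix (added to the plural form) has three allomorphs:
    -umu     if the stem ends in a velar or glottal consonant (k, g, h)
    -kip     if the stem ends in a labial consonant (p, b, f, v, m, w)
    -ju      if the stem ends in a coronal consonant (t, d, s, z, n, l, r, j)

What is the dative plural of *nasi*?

nasierju

Since the final sound of *nasi* is /i/ (a vowel), it takes -er, giving *nasier*.
The final consonant of the plural form *nasier* is /r/, which is coronal, so the dative suffix is -ju, giving *nasierju*.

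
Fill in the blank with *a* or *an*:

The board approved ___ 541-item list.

a

The indefinite article is chosen by the initial *sound* of the following word, not its spelling.
The number *541* is spoken "five hundred …", beginning with /faɪv/ — a consonant sound.
So the article is *a*: The board approved a 541-item list.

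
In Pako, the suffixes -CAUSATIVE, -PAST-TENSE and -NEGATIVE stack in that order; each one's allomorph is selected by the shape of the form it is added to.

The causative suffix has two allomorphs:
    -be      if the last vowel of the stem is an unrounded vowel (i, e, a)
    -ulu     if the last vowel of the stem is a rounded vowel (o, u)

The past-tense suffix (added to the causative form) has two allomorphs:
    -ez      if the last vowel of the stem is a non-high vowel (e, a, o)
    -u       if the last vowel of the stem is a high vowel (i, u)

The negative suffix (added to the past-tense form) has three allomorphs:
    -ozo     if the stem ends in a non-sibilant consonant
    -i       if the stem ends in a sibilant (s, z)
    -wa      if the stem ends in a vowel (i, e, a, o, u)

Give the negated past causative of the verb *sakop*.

*sakop* — last vowel /o/ (a rounded vowel) → -ulu → *sakopulu*.
The last vowel of the causative form *sakopulu* is /u/, which is a high vowel, so the past-tense suffix is -u, giving *sakopuluu*.
Since the final sound of the past-tense form *sakopuluu* is /u/ (a vowel), it takes -wa, giving *sakopuluuwa*.

sakopuluuwa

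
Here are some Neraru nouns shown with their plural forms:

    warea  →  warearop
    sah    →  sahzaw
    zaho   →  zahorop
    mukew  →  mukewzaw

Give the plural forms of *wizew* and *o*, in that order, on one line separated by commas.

The suffix is conditioned by the final sound: -zaw when the stem ends in a consonant (*sah*, *mukew*); -rop when the stem ends in a vowel (*warea*, *zaho*).
Since the final sound of *wizew* is /w/ (a consonant), it takes -zaw, giving *wizewzaw*.
The final sound of *o* is /o/, which is a vowel, so the suffix is -rop, giving *orop*.

wizewzaw, orop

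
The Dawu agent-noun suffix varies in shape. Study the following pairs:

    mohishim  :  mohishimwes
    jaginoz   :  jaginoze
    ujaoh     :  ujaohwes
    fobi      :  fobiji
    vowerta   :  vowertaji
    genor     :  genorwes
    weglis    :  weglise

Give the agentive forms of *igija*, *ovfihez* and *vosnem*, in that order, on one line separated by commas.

igijaji, ovfiheze, vosnemwes

The alternation tracks the final sound of the stem — -e when the stem ends in a sibilant (*jaginoz*, *weglis*); -wes when the stem ends in a non-sibilant consonant (*mohishim*, *ujaoh*, *genor*); -ji when the stem ends in a vowel (*fobi*, *vowerta*).
*igija*: final sound = /a/, a vowel → -ji → *igijaji*.
Since the final sound of *ovfihez* is /z/ (a sibilant), it takes -e, giving *ovfiheze*.
*vosnem* — final sound /m/ (a non-sibilant consonant) → -wes → *vosnemwes*.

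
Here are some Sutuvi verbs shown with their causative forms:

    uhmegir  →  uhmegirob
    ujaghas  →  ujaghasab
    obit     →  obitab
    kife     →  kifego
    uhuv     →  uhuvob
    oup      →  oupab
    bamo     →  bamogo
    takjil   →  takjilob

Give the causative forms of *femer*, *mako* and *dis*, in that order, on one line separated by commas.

The pattern is voicing of the final sound: -ab when the stem ends in a voiceless consonant (*ujaghas*, *obit*, *oup*); -ob when the stem ends in a voiced consonant (*uhmegir*, *uhuv*, *takjil*); -go when the stem ends in a vowel (*kife*, *bamo*).
The final sound of *femer* is /r/, which is a voiced consonant, so the suffix is -ob, giving *femerob*.
*mako* — final sound /o/ (a vowel) → -go → *makogo*.
Since the final sound of *dis* is /s/ (a voiceless consonant), it takes -ab, giving *disab*.

femerob, makogo, disab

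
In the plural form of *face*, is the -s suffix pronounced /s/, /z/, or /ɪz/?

The stem *face* ends in a sibilant (/s, z, ʃ, ʒ, tʃ, dʒ/).
The plural suffix surfaces as /ɪz/ after sibilants, /s/ after other voiceless consonants, and /z/ after other voiced sounds.
So the plural -s on *face* is pronounced /ɪz/.

/ɪz/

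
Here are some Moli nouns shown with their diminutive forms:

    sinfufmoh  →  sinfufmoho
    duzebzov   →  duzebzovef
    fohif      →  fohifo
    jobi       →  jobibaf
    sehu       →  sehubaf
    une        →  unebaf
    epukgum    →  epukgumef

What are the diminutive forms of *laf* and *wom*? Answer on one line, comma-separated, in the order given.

lafo, womef

The suffix is conditioned by the final sound: -o when the stem ends in a voiceless consonant (*sinfufmoh*, *fohif*); -ef when the stem ends in a voiced consonant (*duzebzov*, *epukgum*); -baf when the stem ends in a vowel (*jobi*, *sehu*, *une*).
*laf* — final sound /f/ (a voiceless consonant) → -o → *lafo*.
The final sound of *wom* is /m/, which is a voiced consonant, so the suffix is -ef, giving *womef*.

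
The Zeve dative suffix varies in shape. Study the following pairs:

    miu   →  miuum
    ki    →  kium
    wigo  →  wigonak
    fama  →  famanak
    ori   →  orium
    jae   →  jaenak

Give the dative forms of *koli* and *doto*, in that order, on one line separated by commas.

kolium, dotonak

Looking at the last vowel of each stem: -um when the last vowel of the stem is a high vowel (*miu*, *ki*, *ori*); -nak when the last vowel of the stem is a non-high vowel (*wigo*, *fama*, *jae*).
*koli* — last vowel /i/ (a high vowel) → -um → *kolium*.
Since the last vowel of *doto* is /o/ (a non-high vowel), it takes -nak, giving *dotonak*.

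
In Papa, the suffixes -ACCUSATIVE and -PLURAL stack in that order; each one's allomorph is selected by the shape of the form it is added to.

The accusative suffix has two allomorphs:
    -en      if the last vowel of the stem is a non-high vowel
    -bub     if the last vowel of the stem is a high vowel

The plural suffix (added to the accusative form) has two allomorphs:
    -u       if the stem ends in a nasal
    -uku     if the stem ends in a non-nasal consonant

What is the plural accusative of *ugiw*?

Since the last vowel of *ugiw* is /i/ (a high vowel), it takes -bub, giving *ugiwbub*.
The accusative form *ugiwbub*: final consonant = /b/, non-nasal → -uku → *ugiwbubuku*.

ugiwbubuku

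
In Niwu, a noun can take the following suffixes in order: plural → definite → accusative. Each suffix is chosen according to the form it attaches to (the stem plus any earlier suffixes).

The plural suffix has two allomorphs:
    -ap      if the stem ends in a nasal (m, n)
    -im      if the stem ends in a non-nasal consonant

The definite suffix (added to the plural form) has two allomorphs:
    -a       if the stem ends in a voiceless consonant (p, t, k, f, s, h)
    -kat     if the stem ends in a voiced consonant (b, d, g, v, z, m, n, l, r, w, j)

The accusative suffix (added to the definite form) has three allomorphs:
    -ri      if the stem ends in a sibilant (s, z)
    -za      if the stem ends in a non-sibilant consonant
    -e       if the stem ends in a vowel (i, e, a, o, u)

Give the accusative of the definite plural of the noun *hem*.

The final consonant of *hem* is /m/, which is a nasal, so the plural suffix is -ap, giving *hemap*.
The plural form *hemap* — final consonant /p/ (voiceless) → -a → *hemapa*.
The definite form *hemapa*: final sound = /a/, a vowel → -e → *hemapae*.

hemapae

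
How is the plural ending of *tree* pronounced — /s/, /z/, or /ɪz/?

/z/

The stem *tree* ends in a voiced non-sibilant sound.
The plural suffix surfaces as /ɪz/ after sibilants, /s/ after other voiceless consonants, and /z/ after other voiced sounds.
So the plural -s on *tree* is pronounced /z/.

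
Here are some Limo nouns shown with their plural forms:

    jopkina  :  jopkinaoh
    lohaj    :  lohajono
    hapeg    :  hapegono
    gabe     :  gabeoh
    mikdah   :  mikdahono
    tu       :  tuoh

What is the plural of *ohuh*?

Looking at the final sound of each stem: -ono when the stem ends in a consonant (*lohaj*, *hapeg*, *mikdah*); -oh when the stem ends in a vowel (*jopkina*, *gabe*, *tu*).
*ohuh* — final sound /h/ (a consonant) → -ono → *ohuhono*.

ohuhono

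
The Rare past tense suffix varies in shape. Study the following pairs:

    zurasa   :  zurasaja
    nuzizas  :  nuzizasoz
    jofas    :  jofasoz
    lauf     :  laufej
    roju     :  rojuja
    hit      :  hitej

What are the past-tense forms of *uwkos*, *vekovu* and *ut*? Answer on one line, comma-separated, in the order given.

The alternation tracks the final sound of the stem — -oz when the stem ends in a sibilant (*nuzizas*, *jofas*); -ej when the stem ends in a non-sibilant consonant (*lauf*, *hit*); -ja when the stem ends in a vowel (*zurasa*, *roju*).
Since the final sound of *uwkos* is /s/ (a sibilant), it takes -oz, giving *uwkosoz*.
Since the final sound of *vekovu* is /u/ (a vowel), it takes -ja, giving *vekovuja*.
*ut* — final sound /t/ (a non-sibilant consonant) → -ej → *utej*.

uwkosoz, vekovuja, utej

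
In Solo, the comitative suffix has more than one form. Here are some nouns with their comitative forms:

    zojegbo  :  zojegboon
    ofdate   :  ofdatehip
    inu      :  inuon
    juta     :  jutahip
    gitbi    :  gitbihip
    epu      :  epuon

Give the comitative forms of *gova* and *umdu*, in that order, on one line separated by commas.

The suffix is conditioned by the last vowel: -on when the last vowel of the stem is a rounded vowel (*zojegbo*, *inu*, *epu*); -hip when the last vowel of the stem is an unrounded vowel (*ofdate*, *juta*, *gitbi*).
*gova*: last vowel = /a/, an unrounded vowel → -hip → *govahip*.
The last vowel of *umdu* is /u/, which is a rounded vowel, so the suffix is -on, giving *umduon*.

govahip, umduon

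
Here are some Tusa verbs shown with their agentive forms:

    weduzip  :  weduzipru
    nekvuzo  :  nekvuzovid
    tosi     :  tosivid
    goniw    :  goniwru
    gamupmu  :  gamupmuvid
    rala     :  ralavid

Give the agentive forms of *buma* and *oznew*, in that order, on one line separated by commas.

The alternation tracks the final sound of the stem — -ru when the stem ends in a consonant (*weduzip*, *goniw*); -vid when the stem ends in a vowel (*nekvuzo*, *tosi*, *gamupmu*, *rala*).
The final sound of *buma* is /a/, which is a vowel, so the suffix is -vid, giving *bumavid*.
The final sound of *oznew* is /w/, which is a consonant, so the suffix is -ru, giving *oznewru*.

bumavid, oznewru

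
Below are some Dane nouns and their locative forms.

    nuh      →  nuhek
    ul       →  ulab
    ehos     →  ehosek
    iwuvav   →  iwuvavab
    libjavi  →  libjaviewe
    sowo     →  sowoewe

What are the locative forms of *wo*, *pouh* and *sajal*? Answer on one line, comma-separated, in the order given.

The alternation tracks the final sound of the stem — -ek when the stem ends in a voiceless consonant (*nuh*, *ehos*); -ab when the stem ends in a voiced consonant (*ul*, *iwuvav*); -ewe when the stem ends in a vowel (*libjavi*, *sowo*).
*wo* — final sound /o/ (a vowel) → -ewe → *woewe*.
The final sound of *pouh* is /h/, which is a voiceless consonant, so the suffix is -ek, giving *pouhek*.
Since the final sound of *sajal* is /l/ (a voiced consonant), it takes -ab, giving *sajalab*.

woewe, pouhek, sajalab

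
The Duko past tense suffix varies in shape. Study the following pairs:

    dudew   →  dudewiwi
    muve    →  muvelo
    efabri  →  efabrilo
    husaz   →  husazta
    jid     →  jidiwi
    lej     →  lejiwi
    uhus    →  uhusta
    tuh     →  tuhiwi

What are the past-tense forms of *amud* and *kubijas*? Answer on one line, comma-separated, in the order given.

amudiwi, kubijasta

The suffix is conditioned by the final sound: -ta when the stem ends in a sibilant (*husaz*, *uhus*); -iwi when the stem ends in a non-sibilant consonant (*dudew*, *jid*, *lej*, *tuh*); -lo when the stem ends in a vowel (*muve*, *efabri*).
*amud* — final sound /d/ (a non-sibilant consonant) → -iwi → *amudiwi*.
*kubijas*: final sound = /s/, a sibilant → -ta → *kubijasta*.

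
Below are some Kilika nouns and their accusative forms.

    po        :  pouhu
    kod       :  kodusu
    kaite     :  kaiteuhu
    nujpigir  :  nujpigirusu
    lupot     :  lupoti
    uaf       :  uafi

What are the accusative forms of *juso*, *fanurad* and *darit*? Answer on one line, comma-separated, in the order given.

The alternation tracks the final sound of the stem — -i when the stem ends in a voiceless consonant (*lupot*, *uaf*); -usu when the stem ends in a voiced consonant (*kod*, *nujpigir*); -uhu when the stem ends in a vowel (*po*, *kaite*).
*juso* — final sound /o/ (a vowel) → -uhu → *jusouhu*.
Since the final sound of *fanurad* is /d/ (a voiced consonant), it takes -usu, giving *fanuradusu*.
Since the final sound of *darit* is /t/ (a voiceless consonant), it takes -i, giving *dariti*.

jusouhu, fanuradusu, dariti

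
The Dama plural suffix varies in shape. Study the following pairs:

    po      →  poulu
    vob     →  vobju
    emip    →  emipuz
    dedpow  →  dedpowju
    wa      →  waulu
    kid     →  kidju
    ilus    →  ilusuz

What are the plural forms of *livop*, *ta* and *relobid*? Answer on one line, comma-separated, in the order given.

The alternation tracks the final sound of the stem — -uz when the stem ends in a voiceless consonant (*emip*, *ilus*); -ju when the stem ends in a voiced consonant (*vob*, *dedpow*, *kid*); -ulu when the stem ends in a vowel (*po*, *wa*).
*livop* — final sound /p/ (a voiceless consonant) → -uz → *livopuz*.
Since the final sound of *ta* is /a/ (a vowel), it takes -ulu, giving *taulu*.
*relobid*: final sound = /d/, a voiced consonant → -ju → *relobidju*.

livopuz, taulu, relobidju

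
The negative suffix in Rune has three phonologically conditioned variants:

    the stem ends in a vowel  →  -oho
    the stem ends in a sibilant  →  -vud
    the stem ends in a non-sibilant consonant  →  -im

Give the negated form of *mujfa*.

mujfaoho

*mujfa*: final sound = /a/, a vowel → -oho → *mujfaoho*.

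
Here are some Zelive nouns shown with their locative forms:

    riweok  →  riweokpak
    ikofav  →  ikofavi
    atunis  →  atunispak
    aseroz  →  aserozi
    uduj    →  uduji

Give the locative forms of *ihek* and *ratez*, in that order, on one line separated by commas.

Looking at the final consonant of each stem: -pak when the stem ends in a voiceless consonant (*riweok*, *atunis*); -i when the stem ends in a voiced consonant (*ikofav*, *aseroz*, *uduj*).
The final consonant of *ihek* is /k/, which is voiceless, so the suffix is -pak, giving *ihekpak*.
The final consonant of *ratez* is /z/, which is voiced, so the suffix is -i, giving *ratezi*.

ihekpak, ratezi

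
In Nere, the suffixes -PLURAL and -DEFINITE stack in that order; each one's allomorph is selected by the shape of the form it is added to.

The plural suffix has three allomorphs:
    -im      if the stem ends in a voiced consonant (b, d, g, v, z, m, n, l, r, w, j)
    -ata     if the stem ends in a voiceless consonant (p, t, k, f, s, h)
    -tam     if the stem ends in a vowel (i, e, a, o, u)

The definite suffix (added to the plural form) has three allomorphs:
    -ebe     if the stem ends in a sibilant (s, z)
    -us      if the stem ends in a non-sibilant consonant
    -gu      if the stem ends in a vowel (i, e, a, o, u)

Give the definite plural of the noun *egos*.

The final sound of *egos* is /s/, which is a voiceless consonant, so the plural suffix is -ata, giving *egosata*.
The plural form *egosata* — final sound /a/ (a vowel) → -gu → *egosatagu*.

egosatagu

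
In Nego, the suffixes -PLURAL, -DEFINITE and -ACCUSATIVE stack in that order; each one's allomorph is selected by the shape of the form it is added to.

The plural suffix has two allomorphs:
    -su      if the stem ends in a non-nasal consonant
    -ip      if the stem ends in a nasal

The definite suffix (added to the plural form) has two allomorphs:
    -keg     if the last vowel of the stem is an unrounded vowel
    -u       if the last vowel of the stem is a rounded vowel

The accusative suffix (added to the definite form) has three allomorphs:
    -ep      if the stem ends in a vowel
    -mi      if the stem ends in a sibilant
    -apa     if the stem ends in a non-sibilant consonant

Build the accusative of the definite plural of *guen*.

guenipkegapa

The final consonant of *guen* is /n/, which is a nasal, so the plural suffix is -ip, giving *guenip*.
Since the last vowel of the plural form *guenip* is /i/ (an unrounded vowel), it takes -keg, giving *guenipkeg*.
The final sound of the definite form *guenipkeg* is /g/, which is a non-sibilant consonant, so the accusative suffix is -apa, giving *guenipkegapa*.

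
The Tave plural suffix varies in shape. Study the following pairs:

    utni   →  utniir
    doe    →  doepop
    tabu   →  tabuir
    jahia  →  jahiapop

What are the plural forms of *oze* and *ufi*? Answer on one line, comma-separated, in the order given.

Looking at the last vowel of each stem: -ir when the last vowel of the stem is a high vowel (*utni*, *tabu*); -pop when the last vowel of the stem is a non-high vowel (*doe*, *jahia*).
*oze*: last vowel = /e/, a non-high vowel → -pop → *ozepop*.
Since the last vowel of *ufi* is /i/ (a high vowel), it takes -ir, giving *ufiir*.

ozepop, ufiir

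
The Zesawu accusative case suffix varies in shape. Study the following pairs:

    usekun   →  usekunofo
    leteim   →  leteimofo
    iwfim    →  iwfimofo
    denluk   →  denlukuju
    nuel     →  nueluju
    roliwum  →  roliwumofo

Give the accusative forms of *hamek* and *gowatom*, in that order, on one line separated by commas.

hamekuju, gowatomofo

The pattern is nasality of the final consonant: -ofo when the stem ends in a nasal (*usekun*, *leteim*, *iwfim*, *roliwum*); -uju when the stem ends in a non-nasal consonant (*denluk*, *nuel*).
The final consonant of *hamek* is /k/, which is non-nasal, so the suffix is -uju, giving *hamekuju*.
The final consonant of *gowatom* is /m/, which is a nasal, so the suffix is -ofo, giving *gowatomofo*.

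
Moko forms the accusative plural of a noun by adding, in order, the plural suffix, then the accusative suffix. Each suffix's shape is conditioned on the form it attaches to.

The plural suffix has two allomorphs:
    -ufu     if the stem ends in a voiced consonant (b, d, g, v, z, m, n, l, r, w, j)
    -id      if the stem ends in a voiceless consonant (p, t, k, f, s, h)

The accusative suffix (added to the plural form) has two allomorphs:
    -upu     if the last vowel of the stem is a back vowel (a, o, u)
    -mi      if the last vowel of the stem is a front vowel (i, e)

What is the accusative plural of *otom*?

Since the final consonant of *otom* is /m/ (voiced), it takes -ufu, giving *otomufu*.
Since the last vowel of the plural form *otomufu* is /u/ (a back vowel), it takes -upu, giving *otomufuupu*.

otomufuupu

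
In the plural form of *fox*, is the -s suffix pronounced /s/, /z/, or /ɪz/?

The stem *fox* ends in a sibilant (/s, z, ʃ, ʒ, tʃ, dʒ/).
The plural suffix surfaces as /ɪz/ after sibilants, /s/ after other voiceless consonants, and /z/ after other voiced sounds.
So the plural -s on *fox* is pronounced /ɪz/.

/ɪz/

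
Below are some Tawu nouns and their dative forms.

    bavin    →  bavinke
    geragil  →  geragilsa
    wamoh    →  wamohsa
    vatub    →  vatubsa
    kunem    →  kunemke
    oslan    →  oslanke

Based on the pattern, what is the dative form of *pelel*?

The pattern is nasality of the final consonant: -ke when the stem ends in a nasal (*bavin*, *kunem*, *oslan*); -sa when the stem ends in a non-nasal consonant (*geragil*, *wamoh*, *vatub*).
*pelel* — final consonant /l/ (non-nasal) → -sa → *pelelsa*.

pelelsa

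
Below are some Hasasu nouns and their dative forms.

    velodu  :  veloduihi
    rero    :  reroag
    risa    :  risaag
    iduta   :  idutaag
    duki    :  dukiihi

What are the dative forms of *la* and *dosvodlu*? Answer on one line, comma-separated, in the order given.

laag, dosvodluihi

The alternation tracks the last vowel of the stem — -ihi when the last vowel of the stem is a high vowel (*velodu*, *duki*); -ag when the last vowel of the stem is a non-high vowel (*rero*, *risa*, *iduta*).
*la*: last vowel = /a/, a non-high vowel → -ag → *laag*.
*dosvodlu*: last vowel = /u/, a high vowel → -ihi → *dosvodluihi*.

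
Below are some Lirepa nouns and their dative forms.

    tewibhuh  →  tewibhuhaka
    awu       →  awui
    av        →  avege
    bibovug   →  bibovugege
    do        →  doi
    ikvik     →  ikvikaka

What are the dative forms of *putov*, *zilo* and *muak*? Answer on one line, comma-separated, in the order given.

Looking at the final sound of each stem: -aka when the stem ends in a voiceless consonant (*tewibhuh*, *ikvik*); -ege when the stem ends in a voiced consonant (*av*, *bibovug*); -i when the stem ends in a vowel (*awu*, *do*).
The final sound of *putov* is /v/, which is a voiced consonant, so the suffix is -ege, giving *putovege*.
*zilo* — final sound /o/ (a vowel) → -i → *ziloi*.
*muak*: final sound = /k/, a voiceless consonant → -aka → *muakaka*.

putovege, ziloi, muakaka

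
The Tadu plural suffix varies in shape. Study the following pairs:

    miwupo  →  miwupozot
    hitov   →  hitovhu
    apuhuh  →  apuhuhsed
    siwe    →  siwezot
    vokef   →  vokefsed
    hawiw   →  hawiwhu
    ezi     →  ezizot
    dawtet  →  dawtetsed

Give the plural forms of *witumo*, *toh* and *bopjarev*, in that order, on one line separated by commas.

The suffix is conditioned by the final sound: -sed when the stem ends in a voiceless consonant (*apuhuh*, *vokef*, *dawtet*); -hu when the stem ends in a voiced consonant (*hitov*, *hawiw*); -zot when the stem ends in a vowel (*miwupo*, *siwe*, *ezi*).
*witumo*: final sound = /o/, a vowel → -zot → *witumozot*.
The final sound of *toh* is /h/, which is a voiceless consonant, so the suffix is -sed, giving *tohsed*.
*bopjarev* — final sound /v/ (a voiced consonant) → -hu → *bopjarevhu*.

witumozot, tohsed, bopjarevhu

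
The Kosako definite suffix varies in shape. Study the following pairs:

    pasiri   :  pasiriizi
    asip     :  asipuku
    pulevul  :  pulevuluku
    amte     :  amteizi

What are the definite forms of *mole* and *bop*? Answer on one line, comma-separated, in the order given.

moleizi, bopuku

The pattern is consonant vs. vowel: -uku when the stem ends in a consonant (*asip*, *pulevul*); -izi when the stem ends in a vowel (*pasiri*, *amte*).
*mole*: final sound = /e/, a vowel → -izi → *moleizi*.
The final sound of *bop* is /p/, which is a consonant, so the suffix is -uku, giving *bopuku*.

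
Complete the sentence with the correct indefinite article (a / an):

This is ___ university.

a

The indefinite article is chosen by the initial *sound* of the following word, not its spelling.
*university* begins with the sound /juː/ (u pronounced /juː/) — a consonant sound.
So the article is *a*: This is a university.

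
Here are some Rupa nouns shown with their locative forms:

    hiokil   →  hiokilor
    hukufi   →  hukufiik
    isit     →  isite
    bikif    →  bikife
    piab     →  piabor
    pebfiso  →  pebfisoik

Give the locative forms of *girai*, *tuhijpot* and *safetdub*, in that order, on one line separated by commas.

giraiik, tuhijpote, safetdubor

The pattern is voicing of the final sound: -e when the stem ends in a voiceless consonant (*isit*, *bikif*); -or when the stem ends in a voiced consonant (*hiokil*, *piab*); -ik when the stem ends in a vowel (*hukufi*, *pebfiso*).
The final sound of *girai* is /i/, which is a vowel, so the suffix is -ik, giving *giraiik*.
*tuhijpot*: final sound = /t/, a voiceless consonant → -e → *tuhijpote*.
*safetdub* — final sound /b/ (a voiced consonant) → -or → *safetdubor*.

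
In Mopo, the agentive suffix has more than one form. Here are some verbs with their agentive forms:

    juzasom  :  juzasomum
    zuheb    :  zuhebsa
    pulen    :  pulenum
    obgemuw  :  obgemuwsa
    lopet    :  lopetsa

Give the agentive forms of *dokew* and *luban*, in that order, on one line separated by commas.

The alternation tracks the final consonant of the stem — -um when the stem ends in a nasal (*juzasom*, *pulen*); -sa when the stem ends in a non-nasal consonant (*zuheb*, *obgemuw*, *lopet*).
*dokew*: final consonant = /w/, non-nasal → -sa → *dokewsa*.
The final consonant of *luban* is /n/, which is a nasal, so the suffix is -um, giving *lubanum*.

dokewsa, lubanum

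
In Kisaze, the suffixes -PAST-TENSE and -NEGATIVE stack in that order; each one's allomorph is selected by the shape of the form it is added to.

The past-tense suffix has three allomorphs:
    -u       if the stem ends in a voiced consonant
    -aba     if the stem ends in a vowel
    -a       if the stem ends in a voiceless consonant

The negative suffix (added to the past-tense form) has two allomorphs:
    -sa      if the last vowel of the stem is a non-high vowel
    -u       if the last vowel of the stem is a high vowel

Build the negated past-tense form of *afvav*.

afvavuu

*afvav* — final sound /v/ (a voiced consonant) → -u → *afvavu*.
The last vowel of the past-tense form *afvavu* is /u/, which is a high vowel, so the negative suffix is -u, giving *afvavuu*.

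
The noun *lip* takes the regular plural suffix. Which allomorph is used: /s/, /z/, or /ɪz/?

The stem *lip* ends in a voiceless non-sibilant consonant.
The plural suffix surfaces as /ɪz/ after sibilants, /s/ after other voiceless consonants, and /z/ after other voiced sounds.
So the plural -s on *lip* is pronounced /s/.

/s/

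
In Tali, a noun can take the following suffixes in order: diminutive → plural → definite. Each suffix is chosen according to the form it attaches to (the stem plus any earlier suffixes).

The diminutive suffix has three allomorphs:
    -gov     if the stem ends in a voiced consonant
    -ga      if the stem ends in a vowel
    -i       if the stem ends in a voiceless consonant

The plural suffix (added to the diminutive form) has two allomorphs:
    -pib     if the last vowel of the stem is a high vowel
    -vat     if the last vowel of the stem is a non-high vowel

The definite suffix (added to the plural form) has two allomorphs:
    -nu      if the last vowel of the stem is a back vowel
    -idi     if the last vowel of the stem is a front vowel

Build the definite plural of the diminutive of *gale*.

galegavatnu

Since the final sound of *gale* is /e/ (a vowel), it takes -ga, giving *galega*.
Since the last vowel of the diminutive form *galega* is /a/ (a non-high vowel), it takes -vat, giving *galegavat*.
Since the last vowel of the plural form *galegavat* is /a/ (a back vowel), it takes -nu, giving *galegavatnu*.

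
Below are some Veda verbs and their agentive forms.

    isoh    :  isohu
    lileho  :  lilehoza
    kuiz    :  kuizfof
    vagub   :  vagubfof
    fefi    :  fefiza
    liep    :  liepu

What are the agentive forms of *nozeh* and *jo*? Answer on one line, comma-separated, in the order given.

The alternation tracks the final sound of the stem — -u when the stem ends in a voiceless consonant (*isoh*, *liep*); -fof when the stem ends in a voiced consonant (*kuiz*, *vagub*); -za when the stem ends in a vowel (*lileho*, *fefi*).
*nozeh*: final sound = /h/, a voiceless consonant → -u → *nozehu*.
*jo*: final sound = /o/, a vowel → -za → *joza*.

nozehu, joza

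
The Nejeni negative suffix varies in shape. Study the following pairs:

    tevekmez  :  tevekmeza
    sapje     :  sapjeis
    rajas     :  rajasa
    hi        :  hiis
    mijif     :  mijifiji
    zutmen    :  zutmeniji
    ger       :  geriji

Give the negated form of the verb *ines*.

The suffix is conditioned by the final sound: -a when the stem ends in a sibilant (*tevekmez*, *rajas*); -iji when the stem ends in a non-sibilant consonant (*mijif*, *zutmen*, *ger*); -is when the stem ends in a vowel (*sapje*, *hi*).
The final sound of *ines* is /s/, which is a sibilant, so the suffix is -a, giving *inesa*.

inesa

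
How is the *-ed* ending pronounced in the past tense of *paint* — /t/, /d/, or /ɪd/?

The stem *paint* ends in /t/ or /d/.
The -ed suffix is realized as /ɪd/ after /t, d/; as /t/ after other voiceless consonants; and as /d/ after other voiced sounds.
So -ed on *paint* is pronounced /ɪd/.

/ɪd/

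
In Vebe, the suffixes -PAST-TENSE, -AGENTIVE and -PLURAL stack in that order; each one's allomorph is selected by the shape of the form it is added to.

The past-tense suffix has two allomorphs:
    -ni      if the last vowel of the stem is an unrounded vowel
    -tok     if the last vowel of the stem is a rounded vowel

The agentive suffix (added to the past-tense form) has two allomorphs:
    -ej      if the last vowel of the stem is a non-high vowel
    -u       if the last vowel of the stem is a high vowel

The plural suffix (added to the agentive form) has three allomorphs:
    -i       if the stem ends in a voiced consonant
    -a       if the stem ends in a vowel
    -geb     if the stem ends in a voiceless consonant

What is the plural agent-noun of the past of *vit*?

Since the last vowel of *vit* is /i/ (an unrounded vowel), it takes -ni, giving *vitni*.
The past-tense form *vitni*: last vowel = /i/, a high vowel → -u → *vitniu*.
The final sound of the agentive form *vitniu* is /u/, which is a vowel, so the plural suffix is -a, giving *vitniua*.

vitniua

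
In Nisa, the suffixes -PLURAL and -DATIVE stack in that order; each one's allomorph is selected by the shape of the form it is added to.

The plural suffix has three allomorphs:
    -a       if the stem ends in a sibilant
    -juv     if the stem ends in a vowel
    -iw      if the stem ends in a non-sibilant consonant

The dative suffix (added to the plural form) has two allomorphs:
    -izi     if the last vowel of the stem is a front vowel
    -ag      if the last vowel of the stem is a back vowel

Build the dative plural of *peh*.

pehiwizi

*peh* — final sound /h/ (a non-sibilant consonant) → -iw → *pehiw*.
The last vowel of the plural form *pehiw* is /i/, which is a front vowel, so the dative suffix is -izi, giving *pehiwizi*.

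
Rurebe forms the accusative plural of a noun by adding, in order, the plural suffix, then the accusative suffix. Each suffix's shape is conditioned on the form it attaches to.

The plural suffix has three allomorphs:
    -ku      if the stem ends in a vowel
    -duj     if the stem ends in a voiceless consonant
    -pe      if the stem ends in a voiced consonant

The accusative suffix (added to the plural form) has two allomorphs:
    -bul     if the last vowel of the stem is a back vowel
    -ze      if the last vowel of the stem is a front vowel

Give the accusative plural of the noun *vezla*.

*vezla*: final sound = /a/, a vowel → -ku → *vezlaku*.
The last vowel of the plural form *vezlaku* is /u/, which is a back vowel, so the accusative suffix is -bul, giving *vezlakubul*.

vezlakubul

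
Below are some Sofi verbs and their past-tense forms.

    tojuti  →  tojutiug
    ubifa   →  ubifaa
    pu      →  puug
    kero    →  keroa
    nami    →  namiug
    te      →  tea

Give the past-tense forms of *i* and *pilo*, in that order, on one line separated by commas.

The pattern is height harmony: -ug when the last vowel of the stem is a high vowel (*tojuti*, *pu*, *nami*); -a when the last vowel of the stem is a non-high vowel (*ubifa*, *kero*, *te*).
*i*: last vowel = /i/, a high vowel → -ug → *iug*.
*pilo*: last vowel = /o/, a non-high vowel → -a → *piloa*.

iug, piloa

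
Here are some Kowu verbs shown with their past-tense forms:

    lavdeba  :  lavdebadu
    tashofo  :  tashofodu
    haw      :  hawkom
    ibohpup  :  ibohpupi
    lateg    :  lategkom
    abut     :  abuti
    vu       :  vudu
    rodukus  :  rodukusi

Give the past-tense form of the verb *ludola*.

Looking at the final sound of each stem: -i when the stem ends in a voiceless consonant (*ibohpup*, *abut*, *rodukus*); -kom when the stem ends in a voiced consonant (*haw*, *lateg*); -du when the stem ends in a vowel (*lavdeba*, *tashofo*, *vu*).
The final sound of *ludola* is /a/, which is a vowel, so the suffix is -du, giving *ludoladu*.

ludoladu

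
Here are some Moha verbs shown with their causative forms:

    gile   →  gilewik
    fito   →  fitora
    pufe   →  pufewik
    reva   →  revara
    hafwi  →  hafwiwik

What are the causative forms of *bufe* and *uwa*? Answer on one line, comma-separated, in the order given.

bufewik, uwara

The alternation tracks the last vowel of the stem — -wik when the last vowel of the stem is a front vowel (*gile*, *pufe*, *hafwi*); -ra when the last vowel of the stem is a back vowel (*fito*, *reva*).
Since the last vowel of *bufe* is /e/ (a front vowel), it takes -wik, giving *bufewik*.
The last vowel of *uwa* is /a/, which is a back vowel, so the suffix is -ra, giving *uwara*.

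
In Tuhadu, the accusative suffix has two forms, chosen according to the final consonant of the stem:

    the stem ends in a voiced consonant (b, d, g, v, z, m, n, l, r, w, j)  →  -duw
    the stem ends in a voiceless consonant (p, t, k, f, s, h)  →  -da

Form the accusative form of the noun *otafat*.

otafatda

*otafat* — final consonant /t/ (voiceless) → -da → *otafatda*.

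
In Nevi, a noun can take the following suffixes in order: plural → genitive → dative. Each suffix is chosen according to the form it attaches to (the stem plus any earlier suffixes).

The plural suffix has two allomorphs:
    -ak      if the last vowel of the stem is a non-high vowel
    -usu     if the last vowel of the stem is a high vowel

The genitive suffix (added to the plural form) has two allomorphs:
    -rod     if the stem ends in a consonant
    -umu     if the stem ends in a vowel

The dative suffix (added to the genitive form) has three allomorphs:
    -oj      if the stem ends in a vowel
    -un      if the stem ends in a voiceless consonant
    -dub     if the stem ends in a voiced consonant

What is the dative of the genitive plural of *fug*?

fugusuumuoj

*fug*: last vowel = /u/, a high vowel → -usu → *fugusu*.
The plural form *fugusu*: final sound = /u/, a vowel → -umu → *fugusuumu*.
Since the final sound of the genitive form *fugusuumu* is /u/ (a vowel), it takes -oj, giving *fugusuumuoj*.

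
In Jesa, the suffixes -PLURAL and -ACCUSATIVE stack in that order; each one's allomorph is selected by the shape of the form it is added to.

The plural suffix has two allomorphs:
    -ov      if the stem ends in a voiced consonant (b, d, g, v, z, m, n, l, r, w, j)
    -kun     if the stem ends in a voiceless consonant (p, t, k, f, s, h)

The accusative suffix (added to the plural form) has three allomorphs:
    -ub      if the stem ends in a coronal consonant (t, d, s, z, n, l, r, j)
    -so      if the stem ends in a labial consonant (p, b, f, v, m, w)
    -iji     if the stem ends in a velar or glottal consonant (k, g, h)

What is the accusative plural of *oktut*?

oktutkunub

The final consonant of *oktut* is /t/, which is voiceless, so the plural suffix is -kun, giving *oktutkun*.
The final consonant of the plural form *oktutkun* is /n/, which is coronal, so the accusative suffix is -ub, giving *oktutkunub*.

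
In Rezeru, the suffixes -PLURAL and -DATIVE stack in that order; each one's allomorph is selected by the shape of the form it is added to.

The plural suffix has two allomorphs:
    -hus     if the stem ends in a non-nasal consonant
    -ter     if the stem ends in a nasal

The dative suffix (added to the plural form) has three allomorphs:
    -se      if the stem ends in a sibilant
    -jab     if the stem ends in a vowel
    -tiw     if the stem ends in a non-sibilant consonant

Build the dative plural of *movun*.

Since the final consonant of *movun* is /n/ (a nasal), it takes -ter, giving *movunter*.
The plural form *movunter* — final sound /r/ (a non-sibilant consonant) → -tiw → *movuntertiw*.

movuntertiw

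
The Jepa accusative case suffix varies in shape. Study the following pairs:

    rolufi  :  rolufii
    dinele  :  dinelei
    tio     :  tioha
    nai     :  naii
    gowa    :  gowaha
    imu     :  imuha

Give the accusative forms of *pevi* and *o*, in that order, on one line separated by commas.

pevii, oha

The pattern is front/back vowel harmony: -i when the last vowel of the stem is a front vowel (*rolufi*, *dinele*, *nai*); -ha when the last vowel of the stem is a back vowel (*tio*, *gowa*, *imu*).
*pevi* — last vowel /i/ (a front vowel) → -i → *pevii*.
Since the last vowel of *o* is /o/ (a back vowel), it takes -ha, giving *oha*.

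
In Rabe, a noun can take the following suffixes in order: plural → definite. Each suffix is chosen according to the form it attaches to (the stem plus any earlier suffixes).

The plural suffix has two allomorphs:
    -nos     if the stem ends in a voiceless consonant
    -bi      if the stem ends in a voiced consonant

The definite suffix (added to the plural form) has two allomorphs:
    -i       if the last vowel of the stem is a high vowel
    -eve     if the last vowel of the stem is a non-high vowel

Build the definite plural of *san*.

The final consonant of *san* is /n/, which is voiced, so the plural suffix is -bi, giving *sanbi*.
The plural form *sanbi* — last vowel /i/ (a high vowel) → -i → *sanbii*.

sanbii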